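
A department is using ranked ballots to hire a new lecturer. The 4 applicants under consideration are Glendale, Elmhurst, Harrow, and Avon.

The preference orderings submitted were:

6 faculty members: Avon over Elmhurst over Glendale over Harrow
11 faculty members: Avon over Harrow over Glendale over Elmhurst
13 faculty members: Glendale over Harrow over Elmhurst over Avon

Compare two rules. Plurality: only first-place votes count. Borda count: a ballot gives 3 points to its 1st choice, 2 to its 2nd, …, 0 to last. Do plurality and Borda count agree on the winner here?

No

Plurality first-place counts: Glendale 13, Elmhurst 0, Harrow 0, Avon 17 → Avon.
Borda totals: Glendale 56, Elmhurst 25, Harrow 48, Avon 51 → Glendale.
The two rules disagree: plurality picks Avon, Borda picks Glendale.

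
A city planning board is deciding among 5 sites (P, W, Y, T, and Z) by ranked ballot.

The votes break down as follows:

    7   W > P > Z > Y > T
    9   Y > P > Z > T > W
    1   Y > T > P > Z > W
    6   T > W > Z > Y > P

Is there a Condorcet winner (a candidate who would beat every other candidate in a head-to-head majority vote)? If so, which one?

Head-to-head results (23 voters total):
P vs W: W wins 13–10.
P vs Y: Y wins 16–7.
P vs T: P wins 16–7.
P vs Z: P wins 17–6.
W vs Y: W wins 13–10.
W vs T: T wins 16–7.
W vs Z: W wins 13–10.
Y vs T: Y wins 17–6.
Y vs Z: Z wins 13–10.
T vs Z: Z wins 16–7.
No candidate beats all others: P beats T beats W beats P, a majority cycle.

None — there is no Condorcet winner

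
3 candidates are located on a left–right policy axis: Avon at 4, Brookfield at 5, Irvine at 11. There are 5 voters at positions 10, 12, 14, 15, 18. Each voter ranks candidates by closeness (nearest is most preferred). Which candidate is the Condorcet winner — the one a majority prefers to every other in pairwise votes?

Irvine

With single-peaked preferences on a line, the Condorcet winner is the candidate closest to the median voter.
The median voter (position 14) is closest to Irvine at 11.
Check: Irvine vs Brookfield — voters closer to Irvine: 5 of 5.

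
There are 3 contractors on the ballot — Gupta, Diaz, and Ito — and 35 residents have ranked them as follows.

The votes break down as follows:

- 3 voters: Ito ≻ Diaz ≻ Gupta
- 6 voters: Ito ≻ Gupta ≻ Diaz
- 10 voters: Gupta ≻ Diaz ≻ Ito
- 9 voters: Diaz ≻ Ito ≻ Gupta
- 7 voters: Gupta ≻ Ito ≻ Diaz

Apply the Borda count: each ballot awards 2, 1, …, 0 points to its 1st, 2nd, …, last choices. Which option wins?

Gupta

Borda scores:
  Gupta: 3·0 + 6·1 + 10·2 + 9·0 + 7·2 = 40
  Diaz: 3·1 + 6·0 + 10·1 + 9·2 + 7·0 = 31
  Ito: 3·2 + 6·2 + 10·0 + 9·1 + 7·1 = 34
Gupta has the highest total.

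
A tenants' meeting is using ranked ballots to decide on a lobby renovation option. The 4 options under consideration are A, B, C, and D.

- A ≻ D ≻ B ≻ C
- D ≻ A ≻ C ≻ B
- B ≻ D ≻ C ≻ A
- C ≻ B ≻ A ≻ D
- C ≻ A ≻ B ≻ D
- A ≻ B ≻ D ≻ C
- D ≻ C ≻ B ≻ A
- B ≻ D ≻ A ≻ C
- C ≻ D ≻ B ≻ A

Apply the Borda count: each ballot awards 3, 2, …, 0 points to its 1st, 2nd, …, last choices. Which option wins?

D

Borda scores:
  A: 3 + 2 + 0 + 1 + 2 + 3 + 0 + 1 + 0 = 12
  B: 1 + 0 + 3 + 2 + 1 + 2 + 1 + 3 + 1 = 14
  C: 0 + 1 + 1 + 3 + 3 + 0 + 2 + 0 + 3 = 13
  D: 2 + 3 + 2 + 0 + 0 + 1 + 3 + 2 + 2 = 15
D has the highest total.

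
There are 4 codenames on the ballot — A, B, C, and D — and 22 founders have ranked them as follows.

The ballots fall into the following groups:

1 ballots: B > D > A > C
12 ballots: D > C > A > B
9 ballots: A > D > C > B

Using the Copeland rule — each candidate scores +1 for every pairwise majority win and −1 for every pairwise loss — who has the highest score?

Pairwise results:
  A vs B: A wins 21–1.
  A vs C: C wins 12–10.
  A vs D: D wins 13–9.
  B vs C: C wins 21–1.
  B vs D: D wins 21–1.
  C vs D: D wins 22–0.
Copeland scores (wins − losses):
  A: 1 − 2 = -1
  B: 0 − 3 = -3
  C: 2 − 1 = 1
  D: 3 − 0 = 3
D has the best Copeland score.

D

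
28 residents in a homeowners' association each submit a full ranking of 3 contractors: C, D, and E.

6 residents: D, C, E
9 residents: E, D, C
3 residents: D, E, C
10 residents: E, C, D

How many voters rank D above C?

18

Ballots ranking D above C: 6+9+3 = 18.
Ballots ranking C above D: 10.
So 18 of 28 voters prefer D to C.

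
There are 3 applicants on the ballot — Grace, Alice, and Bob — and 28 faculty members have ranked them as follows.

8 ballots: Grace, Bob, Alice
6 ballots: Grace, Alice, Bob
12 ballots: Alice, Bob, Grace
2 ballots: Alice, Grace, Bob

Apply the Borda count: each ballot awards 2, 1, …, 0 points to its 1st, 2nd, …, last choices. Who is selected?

Borda scores:
  Grace: 8·2 + 6·2 + 12·0 + 2·1 = 30
  Alice: 8·0 + 6·1 + 12·2 + 2·2 = 34
  Bob: 8·1 + 6·0 + 12·1 + 2·0 = 20
Alice has the highest total.

Alice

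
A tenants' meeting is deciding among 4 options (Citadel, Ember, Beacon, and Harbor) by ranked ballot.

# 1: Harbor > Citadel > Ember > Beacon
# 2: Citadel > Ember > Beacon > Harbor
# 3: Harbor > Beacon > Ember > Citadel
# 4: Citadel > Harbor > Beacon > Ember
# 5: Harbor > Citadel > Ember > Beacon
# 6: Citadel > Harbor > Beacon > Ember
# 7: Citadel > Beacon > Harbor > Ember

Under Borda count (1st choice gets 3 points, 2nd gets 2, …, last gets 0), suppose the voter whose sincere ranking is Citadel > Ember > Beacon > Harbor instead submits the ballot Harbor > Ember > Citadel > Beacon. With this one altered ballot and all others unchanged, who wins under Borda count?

Borda totals with the altered ballot: Citadel 14, Ember 5, Beacon 6, Harbor 17.
The switch changes the winner from Citadel to Harbor.

Harbor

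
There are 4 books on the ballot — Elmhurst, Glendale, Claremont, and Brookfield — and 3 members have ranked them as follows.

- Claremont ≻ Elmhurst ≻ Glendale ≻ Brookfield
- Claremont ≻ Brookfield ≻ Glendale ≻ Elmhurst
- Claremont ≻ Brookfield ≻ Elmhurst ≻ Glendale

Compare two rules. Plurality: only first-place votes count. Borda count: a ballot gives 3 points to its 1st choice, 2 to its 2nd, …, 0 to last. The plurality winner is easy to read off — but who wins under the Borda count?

Plurality first-place counts: Elmhurst 0, Glendale 0, Claremont 3, Brookfield 0 → Claremont.
Borda totals: Elmhurst 3, Glendale 2, Claremont 9, Brookfield 4 → Claremont.

Claremont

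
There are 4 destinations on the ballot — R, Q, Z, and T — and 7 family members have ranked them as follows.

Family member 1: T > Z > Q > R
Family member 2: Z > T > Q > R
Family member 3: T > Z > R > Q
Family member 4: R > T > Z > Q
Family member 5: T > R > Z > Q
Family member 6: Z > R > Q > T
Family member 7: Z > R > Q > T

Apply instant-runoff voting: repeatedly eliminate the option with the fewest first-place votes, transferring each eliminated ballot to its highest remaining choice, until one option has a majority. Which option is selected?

Round 1: Z 3, T 3, R 1, Q 0. Q has the fewest and is eliminated.
Round 2: Z 3, T 3, R 1. R has the fewest and is eliminated.
Round 3: T 4, Z 3. T has a majority.

T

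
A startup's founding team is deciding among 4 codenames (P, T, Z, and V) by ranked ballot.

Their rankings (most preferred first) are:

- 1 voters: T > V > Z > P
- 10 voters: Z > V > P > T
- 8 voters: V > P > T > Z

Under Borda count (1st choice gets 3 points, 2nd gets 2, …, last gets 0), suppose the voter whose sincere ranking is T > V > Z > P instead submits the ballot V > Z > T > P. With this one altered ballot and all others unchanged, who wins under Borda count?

V

Borda totals with the altered ballot: P 26, T 9, Z 32, V 47.
The winner is unchanged: still V.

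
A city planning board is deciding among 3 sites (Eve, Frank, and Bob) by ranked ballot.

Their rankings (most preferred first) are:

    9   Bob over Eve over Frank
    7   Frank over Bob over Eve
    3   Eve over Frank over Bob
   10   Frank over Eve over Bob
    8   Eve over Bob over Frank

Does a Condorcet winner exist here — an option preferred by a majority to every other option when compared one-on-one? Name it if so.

Head-to-head results (37 voters total):
Eve vs Frank: Eve wins 20–17.
Eve vs Bob: Eve wins 21–16.
Frank vs Bob: Frank wins 20–17.
Eve beats each rival — Frank (20–17), Bob (21–16) — so Eve is the Condorcet winner.

Eve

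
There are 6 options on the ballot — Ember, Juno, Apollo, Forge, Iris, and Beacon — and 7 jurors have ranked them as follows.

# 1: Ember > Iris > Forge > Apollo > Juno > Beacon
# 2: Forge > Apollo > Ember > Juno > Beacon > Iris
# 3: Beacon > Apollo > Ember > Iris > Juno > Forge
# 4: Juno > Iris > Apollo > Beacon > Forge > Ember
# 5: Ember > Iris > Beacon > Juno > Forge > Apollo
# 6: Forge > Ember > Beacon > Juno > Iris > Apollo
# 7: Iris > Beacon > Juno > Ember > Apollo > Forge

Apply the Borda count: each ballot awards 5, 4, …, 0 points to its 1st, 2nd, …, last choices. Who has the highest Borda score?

Ember

Borda scores:
  Ember: 5 + 3 + 3 + 0 + 5 + 4 + 2 = 22
  Juno: 1 + 2 + 1 + 5 + 2 + 2 + 3 = 16
  Apollo: 2 + 4 + 4 + 3 + 0 + 0 + 1 = 14
  Forge: 3 + 5 + 0 + 1 + 1 + 5 + 0 = 15
  Iris: 4 + 0 + 2 + 4 + 4 + 1 + 5 = 20
  Beacon: 0 + 1 + 5 + 2 + 3 + 3 + 4 = 18
Ember has the highest total.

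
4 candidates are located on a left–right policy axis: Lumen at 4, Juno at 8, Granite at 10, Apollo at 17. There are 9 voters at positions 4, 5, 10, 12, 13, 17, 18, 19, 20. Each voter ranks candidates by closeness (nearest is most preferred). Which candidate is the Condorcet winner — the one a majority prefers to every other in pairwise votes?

Granite

With single-peaked preferences on a line, the Condorcet winner is the candidate closest to the median voter.
The median voter (position 13) is closest to Granite at 10.
Check: Granite vs Apollo — voters closer to Granite: 5 of 9.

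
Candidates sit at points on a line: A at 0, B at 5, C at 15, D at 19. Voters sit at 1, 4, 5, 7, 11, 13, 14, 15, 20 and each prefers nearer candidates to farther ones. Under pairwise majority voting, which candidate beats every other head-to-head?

With single-peaked preferences on a line, the Condorcet winner is the candidate closest to the median voter.
The median voter (position 11) is closest to C at 15.
Check: C vs B — voters closer to C: 5 of 9.

C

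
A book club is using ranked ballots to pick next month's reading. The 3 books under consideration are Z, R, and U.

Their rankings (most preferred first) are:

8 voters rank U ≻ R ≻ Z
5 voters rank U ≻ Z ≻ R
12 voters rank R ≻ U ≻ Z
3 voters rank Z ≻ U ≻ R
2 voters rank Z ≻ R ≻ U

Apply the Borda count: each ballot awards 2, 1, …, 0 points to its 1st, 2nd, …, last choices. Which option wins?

U

Borda scores:
  Z: 8·0 + 5·1 + 12·0 + 3·2 + 2·2 = 15
  R: 8·1 + 5·0 + 12·2 + 3·0 + 2·1 = 34
  U: 8·2 + 5·2 + 12·1 + 3·1 + 2·0 = 41
U has the highest total.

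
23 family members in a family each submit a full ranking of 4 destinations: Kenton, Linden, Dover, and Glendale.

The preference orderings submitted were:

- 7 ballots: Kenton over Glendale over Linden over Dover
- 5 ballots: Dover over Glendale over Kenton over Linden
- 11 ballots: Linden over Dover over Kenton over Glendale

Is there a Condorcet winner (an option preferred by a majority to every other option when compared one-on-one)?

No

Head-to-head results (23 voters total):
Kenton vs Linden: Kenton wins 12–11.
Kenton vs Dover: Dover wins 16–7.
Kenton vs Glendale: Kenton wins 18–5.
Linden vs Dover: Linden wins 18–5.
Linden vs Glendale: Glendale wins 12–11.
Dover vs Glendale: Dover wins 16–7.
No candidate beats all others: Kenton beats Linden beats Dover beats Kenton, a majority cycle.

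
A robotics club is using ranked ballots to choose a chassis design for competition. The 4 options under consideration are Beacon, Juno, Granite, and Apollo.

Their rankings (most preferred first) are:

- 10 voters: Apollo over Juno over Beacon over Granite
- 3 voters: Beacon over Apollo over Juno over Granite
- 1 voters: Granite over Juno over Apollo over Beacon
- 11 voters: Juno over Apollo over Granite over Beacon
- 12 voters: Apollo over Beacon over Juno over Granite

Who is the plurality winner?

Apollo

First-place vote totals:
  Beacon: 3
  Juno: 11
  Granite: 1
  Apollo: 22
Apollo has the most first-place votes.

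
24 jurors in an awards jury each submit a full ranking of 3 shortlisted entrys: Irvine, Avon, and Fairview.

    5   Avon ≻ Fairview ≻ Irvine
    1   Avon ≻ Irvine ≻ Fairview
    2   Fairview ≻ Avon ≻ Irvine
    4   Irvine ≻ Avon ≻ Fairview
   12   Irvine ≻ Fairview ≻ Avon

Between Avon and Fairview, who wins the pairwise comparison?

Fairview

Ballots ranking Avon above Fairview: 5+1+4 = 10.
Ballots ranking Fairview above Avon: 2+12 = 14.
Fairview wins the head-to-head, 14–10.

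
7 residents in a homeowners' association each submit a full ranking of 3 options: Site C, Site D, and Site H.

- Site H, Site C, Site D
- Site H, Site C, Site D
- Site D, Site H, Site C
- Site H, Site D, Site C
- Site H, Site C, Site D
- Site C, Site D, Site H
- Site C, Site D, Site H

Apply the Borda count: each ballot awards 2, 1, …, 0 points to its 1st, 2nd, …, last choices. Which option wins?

Site H

Borda scores:
  Site C: 1 + 1 + 0 + 0 + 1 + 2 + 2 = 7
  Site D: 0 + 0 + 2 + 1 + 0 + 1 + 1 = 5
  Site H: 2 + 2 + 1 + 2 + 2 + 0 + 0 = 9
Site H has the highest total.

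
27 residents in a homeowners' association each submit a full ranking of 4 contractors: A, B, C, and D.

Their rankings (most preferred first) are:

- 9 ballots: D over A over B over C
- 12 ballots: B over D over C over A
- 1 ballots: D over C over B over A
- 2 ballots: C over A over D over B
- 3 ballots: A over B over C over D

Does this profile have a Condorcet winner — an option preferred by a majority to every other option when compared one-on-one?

No

Head-to-head results (27 voters total):
A vs B: A wins 14–13.
A vs C: C wins 15–12.
A vs D: D wins 22–5.
B vs C: B wins 24–3.
B vs D: B wins 15–12.
C vs D: D wins 22–5.
No candidate beats all others: A beats B beats C beats A, a majority cycle.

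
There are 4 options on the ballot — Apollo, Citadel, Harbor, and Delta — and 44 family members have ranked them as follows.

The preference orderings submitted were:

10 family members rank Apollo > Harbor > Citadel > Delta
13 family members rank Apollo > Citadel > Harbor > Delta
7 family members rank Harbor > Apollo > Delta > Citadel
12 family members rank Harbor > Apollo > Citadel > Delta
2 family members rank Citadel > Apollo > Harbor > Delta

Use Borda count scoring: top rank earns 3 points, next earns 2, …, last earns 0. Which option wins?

Borda scores:
  Apollo: 10·3 + 13·3 + 7·2 + 12·2 + 2·2 = 111
  Citadel: 10·1 + 13·2 + 7·0 + 12·1 + 2·3 = 54
  Harbor: 10·2 + 13·1 + 7·3 + 12·3 + 2·1 = 92
  Delta: 10·0 + 13·0 + 7·1 + 12·0 + 2·0 = 7
Apollo has the highest total.

Apollo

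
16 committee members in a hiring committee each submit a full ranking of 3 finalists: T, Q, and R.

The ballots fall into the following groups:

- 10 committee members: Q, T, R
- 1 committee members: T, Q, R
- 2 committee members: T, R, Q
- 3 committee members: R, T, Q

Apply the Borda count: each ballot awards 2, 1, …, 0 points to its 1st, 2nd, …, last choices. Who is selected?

Q

Borda scores:
  T: 10·1 + 2 + 2·2 + 3·1 = 19
  Q: 10·2 + 1 + 2·0 + 3·0 = 21
  R: 10·0 + 0 + 2·1 + 3·2 = 8
Q has the highest total.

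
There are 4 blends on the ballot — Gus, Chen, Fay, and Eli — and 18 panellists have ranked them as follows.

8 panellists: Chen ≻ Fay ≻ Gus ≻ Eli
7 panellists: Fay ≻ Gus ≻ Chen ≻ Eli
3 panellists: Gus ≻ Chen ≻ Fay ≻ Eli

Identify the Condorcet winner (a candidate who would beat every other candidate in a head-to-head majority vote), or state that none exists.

Head-to-head results (18 voters total):
Gus vs Chen: Gus wins 10–8.
Gus vs Fay: Fay wins 15–3.
Gus vs Eli: Gus wins 18–0.
Chen vs Fay: Chen wins 11–7.
Chen vs Eli: Chen wins 18–0.
Fay vs Eli: Fay wins 18–0.
No candidate beats all others: Gus beats Chen beats Fay beats Gus, a majority cycle.

No Condorcet winner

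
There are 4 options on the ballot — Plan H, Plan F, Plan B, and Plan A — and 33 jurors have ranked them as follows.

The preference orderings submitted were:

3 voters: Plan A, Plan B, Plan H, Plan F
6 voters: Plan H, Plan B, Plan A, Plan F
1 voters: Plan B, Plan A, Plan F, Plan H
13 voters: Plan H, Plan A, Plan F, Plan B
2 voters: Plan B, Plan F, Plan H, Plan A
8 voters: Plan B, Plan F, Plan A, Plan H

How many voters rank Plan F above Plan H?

Ballots ranking Plan F above Plan H: 1+2+8 = 11.
Ballots ranking Plan H above Plan F: 3+6+13 = 22.
So 11 of 33 voters prefer Plan F to Plan H.

11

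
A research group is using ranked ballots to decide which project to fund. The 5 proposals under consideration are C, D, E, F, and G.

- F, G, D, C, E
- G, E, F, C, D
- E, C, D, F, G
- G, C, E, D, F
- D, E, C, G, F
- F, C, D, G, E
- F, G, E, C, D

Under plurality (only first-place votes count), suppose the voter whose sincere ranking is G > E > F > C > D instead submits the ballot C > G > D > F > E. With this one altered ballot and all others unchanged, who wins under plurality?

First-place totals with the altered ballot: C 1, D 1, E 1, F 3, G 1.
The winner is unchanged: still F.

F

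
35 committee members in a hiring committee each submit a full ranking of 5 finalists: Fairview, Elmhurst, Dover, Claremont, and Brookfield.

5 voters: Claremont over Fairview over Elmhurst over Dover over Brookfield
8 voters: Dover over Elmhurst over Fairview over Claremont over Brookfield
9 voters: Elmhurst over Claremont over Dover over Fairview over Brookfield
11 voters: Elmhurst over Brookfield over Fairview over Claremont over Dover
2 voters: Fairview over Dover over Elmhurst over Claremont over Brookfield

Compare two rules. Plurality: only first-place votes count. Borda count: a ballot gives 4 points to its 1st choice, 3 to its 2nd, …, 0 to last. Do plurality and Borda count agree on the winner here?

Plurality first-place counts: Fairview 2, Elmhurst 20, Dover 8, Claremont 5, Brookfield 0 → Elmhurst.
Borda totals: Fairview 70, Elmhurst 118, Dover 61, Claremont 68, Brookfield 33 → Elmhurst.
The two rules agree on Elmhurst.

Yes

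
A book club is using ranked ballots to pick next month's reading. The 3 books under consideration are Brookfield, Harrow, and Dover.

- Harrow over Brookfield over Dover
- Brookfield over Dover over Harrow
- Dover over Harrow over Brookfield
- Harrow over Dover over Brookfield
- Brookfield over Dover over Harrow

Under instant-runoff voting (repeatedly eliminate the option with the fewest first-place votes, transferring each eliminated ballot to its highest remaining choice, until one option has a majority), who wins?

Harrow

Round 1: Brookfield 2, Harrow 2, Dover 1. Dover has the fewest and is eliminated.
Round 2: Harrow 3, Brookfield 2. Harrow has a majority.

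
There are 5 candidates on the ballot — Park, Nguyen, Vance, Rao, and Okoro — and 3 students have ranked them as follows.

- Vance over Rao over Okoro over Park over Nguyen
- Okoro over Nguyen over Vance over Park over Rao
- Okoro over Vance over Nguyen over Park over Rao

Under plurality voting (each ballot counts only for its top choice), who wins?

First-place vote totals:
  Park: 0
  Nguyen: 0
  Vance: 1
  Rao: 0
  Okoro: 2
Okoro has the most first-place votes.

Okoro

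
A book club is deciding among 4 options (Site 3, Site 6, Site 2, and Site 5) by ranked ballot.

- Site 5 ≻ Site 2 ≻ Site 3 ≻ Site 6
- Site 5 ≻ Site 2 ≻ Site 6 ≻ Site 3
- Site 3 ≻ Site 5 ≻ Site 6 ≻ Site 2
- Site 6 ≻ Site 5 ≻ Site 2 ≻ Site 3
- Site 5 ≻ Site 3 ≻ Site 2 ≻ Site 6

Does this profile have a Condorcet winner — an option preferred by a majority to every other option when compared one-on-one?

Yes

Head-to-head results (5 voters total):
Site 3 vs Site 6: Site 3 wins 3–2.
Site 3 vs Site 2: Site 2 wins 3–2.
Site 3 vs Site 5: Site 5 wins 4–1.
Site 6 vs Site 2: Site 2 wins 3–2.
Site 6 vs Site 5: Site 5 wins 4–1.
Site 2 vs Site 5: Site 5 wins 5–0.
Site 5 beats each rival — Site 3 (4–1), Site 6 (4–1), Site 2 (5–0) — so Site 5 is the Condorcet winner.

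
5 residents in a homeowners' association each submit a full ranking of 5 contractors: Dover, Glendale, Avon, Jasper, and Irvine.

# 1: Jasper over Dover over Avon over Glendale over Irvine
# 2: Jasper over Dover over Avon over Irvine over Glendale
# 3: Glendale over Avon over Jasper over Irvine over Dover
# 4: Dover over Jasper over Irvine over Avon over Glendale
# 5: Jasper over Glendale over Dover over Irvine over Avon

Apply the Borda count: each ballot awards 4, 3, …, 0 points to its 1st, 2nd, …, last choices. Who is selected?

Borda scores:
  Dover: 3 + 3 + 0 + 4 + 2 = 12
  Glendale: 1 + 0 + 4 + 0 + 3 = 8
  Avon: 2 + 2 + 3 + 1 + 0 = 8
  Jasper: 4 + 4 + 2 + 3 + 4 = 17
  Irvine: 0 + 1 + 1 + 2 + 1 = 5
Jasper has the highest total.

Jasper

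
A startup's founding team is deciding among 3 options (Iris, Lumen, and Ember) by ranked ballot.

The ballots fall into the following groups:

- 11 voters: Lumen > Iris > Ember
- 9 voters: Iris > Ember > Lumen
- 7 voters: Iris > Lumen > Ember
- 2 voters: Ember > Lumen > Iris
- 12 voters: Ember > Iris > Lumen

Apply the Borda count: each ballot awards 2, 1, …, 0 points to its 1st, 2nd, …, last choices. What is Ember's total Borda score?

37

Borda scores:
  Iris: 11·1 + 9·2 + 7·2 + 2·0 + 12·1 = 55
  Lumen: 11·2 + 9·0 + 7·1 + 2·1 + 12·0 = 31
  Ember: 11·0 + 9·1 + 7·0 + 2·2 + 12·2 = 37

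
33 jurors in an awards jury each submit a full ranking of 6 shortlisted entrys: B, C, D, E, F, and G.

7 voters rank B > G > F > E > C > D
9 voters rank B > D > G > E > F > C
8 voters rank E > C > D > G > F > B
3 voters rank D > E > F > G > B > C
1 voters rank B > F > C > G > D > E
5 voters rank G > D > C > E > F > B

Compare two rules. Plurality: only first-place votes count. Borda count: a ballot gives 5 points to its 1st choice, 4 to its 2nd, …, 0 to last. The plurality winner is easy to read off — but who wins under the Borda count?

G

Plurality first-place counts: B 17, C 0, D 3, E 8, F 0, G 5 → B.
Borda totals: B 88, C 57, D 96, E 94, F 56, G 104 → G.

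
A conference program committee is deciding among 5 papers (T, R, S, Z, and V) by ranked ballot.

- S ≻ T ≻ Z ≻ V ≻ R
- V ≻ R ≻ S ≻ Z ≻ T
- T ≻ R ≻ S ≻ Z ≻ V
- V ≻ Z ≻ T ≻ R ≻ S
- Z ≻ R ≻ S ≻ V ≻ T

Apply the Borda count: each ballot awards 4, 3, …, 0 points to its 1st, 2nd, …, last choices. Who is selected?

Borda scores:
  T: 3 + 0 + 4 + 2 + 0 = 9
  R: 0 + 3 + 3 + 1 + 3 = 10
  S: 4 + 2 + 2 + 0 + 2 = 10
  Z: 2 + 1 + 1 + 3 + 4 = 11
  V: 1 + 4 + 0 + 4 + 1 = 10
Z has the highest total.

Z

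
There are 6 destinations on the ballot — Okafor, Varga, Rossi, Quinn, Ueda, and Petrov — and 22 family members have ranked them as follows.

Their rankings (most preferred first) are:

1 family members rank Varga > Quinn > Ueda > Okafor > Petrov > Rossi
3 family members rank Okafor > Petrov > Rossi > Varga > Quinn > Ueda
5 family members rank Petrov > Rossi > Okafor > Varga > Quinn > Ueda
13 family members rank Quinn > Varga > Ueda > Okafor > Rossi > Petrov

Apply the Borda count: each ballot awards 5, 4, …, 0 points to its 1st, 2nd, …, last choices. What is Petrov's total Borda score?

38

Borda scores:
  Okafor: 2 + 3·5 + 5·3 + 13·2 = 58
  Varga: 5 + 3·2 + 5·2 + 13·4 = 73
  Rossi: 0 + 3·3 + 5·4 + 13·1 = 42
  Quinn: 4 + 3·1 + 5·1 + 13·5 = 77
  Ueda: 3 + 3·0 + 5·0 + 13·3 = 42
  Petrov: 1 + 3·4 + 5·5 + 13·0 = 38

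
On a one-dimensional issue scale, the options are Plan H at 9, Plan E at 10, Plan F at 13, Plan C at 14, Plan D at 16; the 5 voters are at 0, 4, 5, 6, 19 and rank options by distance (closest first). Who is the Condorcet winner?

With single-peaked preferences on a line, the Condorcet winner is the candidate closest to the median voter.
The median voter (position 5) is closest to Plan H at 9.
Check: Plan H vs Plan E — voters closer to Plan H: 4 of 5.

Plan H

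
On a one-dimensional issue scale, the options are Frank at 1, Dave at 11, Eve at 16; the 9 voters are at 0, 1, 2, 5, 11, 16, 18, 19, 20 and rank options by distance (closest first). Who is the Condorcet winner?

Dave

With single-peaked preferences on a line, the Condorcet winner is the candidate closest to the median voter.
The median voter (position 11) is closest to Dave at 11.
Check: Dave vs Frank — voters closer to Dave: 5 of 9.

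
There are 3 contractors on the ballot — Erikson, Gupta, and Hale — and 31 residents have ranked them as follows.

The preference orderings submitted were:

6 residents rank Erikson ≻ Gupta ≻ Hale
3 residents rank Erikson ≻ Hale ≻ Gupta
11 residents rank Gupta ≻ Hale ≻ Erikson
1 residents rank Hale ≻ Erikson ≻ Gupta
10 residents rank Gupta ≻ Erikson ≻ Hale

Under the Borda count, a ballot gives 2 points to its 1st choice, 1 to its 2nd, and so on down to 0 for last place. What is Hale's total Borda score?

16

Borda scores:
  Erikson: 6·2 + 3·2 + 11·0 + 1 + 10·1 = 29
  Gupta: 6·1 + 3·0 + 11·2 + 0 + 10·2 = 48
  Hale: 6·0 + 3·1 + 11·1 + 2 + 10·0 = 16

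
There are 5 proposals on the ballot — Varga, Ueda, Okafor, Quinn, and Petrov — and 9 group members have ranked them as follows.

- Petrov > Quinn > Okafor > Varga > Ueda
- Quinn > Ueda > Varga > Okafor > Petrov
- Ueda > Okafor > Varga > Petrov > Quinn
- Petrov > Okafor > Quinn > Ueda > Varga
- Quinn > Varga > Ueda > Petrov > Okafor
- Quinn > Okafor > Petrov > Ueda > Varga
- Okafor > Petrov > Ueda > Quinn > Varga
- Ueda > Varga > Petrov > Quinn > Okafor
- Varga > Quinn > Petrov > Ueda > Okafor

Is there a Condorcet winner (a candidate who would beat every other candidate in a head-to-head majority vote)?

No

Head-to-head results (9 voters total):
Varga vs Ueda: Ueda wins 6–3.
Varga vs Okafor: Okafor wins 5–4.
Varga vs Quinn: Quinn wins 6–3.
Varga vs Petrov: Varga wins 5–4.
Ueda vs Okafor: Ueda wins 5–4.
Ueda vs Quinn: Quinn wins 6–3.
Ueda vs Petrov: Petrov wins 5–4.
Okafor vs Quinn: Quinn wins 6–3.
Okafor vs Petrov: Petrov wins 5–4.
Quinn vs Petrov: Petrov wins 5–4.
No candidate beats all others: Varga beats Petrov beats Ueda beats Varga, a majority cycle.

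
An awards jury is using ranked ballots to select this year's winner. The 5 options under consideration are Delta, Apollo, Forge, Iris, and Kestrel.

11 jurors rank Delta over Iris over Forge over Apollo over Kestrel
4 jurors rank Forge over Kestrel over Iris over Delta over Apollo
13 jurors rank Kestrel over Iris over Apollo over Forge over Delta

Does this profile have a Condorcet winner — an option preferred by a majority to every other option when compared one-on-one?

Head-to-head results (28 voters total):
Delta vs Apollo: Delta wins 15–13.
Delta vs Forge: Forge wins 17–11.
Delta vs Iris: Iris wins 17–11.
Delta vs Kestrel: Kestrel wins 17–11.
Apollo vs Forge: Forge wins 15–13.
Apollo vs Iris: Iris wins 28–0.
Apollo vs Kestrel: Kestrel wins 17–11.
Forge vs Iris: Iris wins 24–4.
Forge vs Kestrel: Forge wins 15–13.
Iris vs Kestrel: Kestrel wins 17–11.
No candidate beats all others: Forge beats Kestrel beats Iris beats Forge, a majority cycle.

No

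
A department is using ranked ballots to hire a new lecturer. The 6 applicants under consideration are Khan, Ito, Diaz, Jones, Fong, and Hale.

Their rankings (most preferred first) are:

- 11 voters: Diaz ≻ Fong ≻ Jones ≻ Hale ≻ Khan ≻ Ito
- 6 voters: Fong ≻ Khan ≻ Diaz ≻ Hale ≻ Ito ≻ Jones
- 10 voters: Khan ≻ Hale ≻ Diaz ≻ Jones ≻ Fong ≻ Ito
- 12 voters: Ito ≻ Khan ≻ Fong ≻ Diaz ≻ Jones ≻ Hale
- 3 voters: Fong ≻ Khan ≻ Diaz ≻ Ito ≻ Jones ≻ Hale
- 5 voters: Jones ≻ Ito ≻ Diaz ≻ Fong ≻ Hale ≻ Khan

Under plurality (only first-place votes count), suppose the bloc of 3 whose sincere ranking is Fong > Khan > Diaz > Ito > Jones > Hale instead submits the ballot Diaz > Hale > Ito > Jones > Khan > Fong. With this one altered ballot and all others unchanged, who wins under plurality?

First-place totals with the altered ballot: Khan 10, Ito 12, Diaz 14, Jones 5, Fong 6, Hale 0.
The switch changes the winner from Ito to Diaz.

Diaz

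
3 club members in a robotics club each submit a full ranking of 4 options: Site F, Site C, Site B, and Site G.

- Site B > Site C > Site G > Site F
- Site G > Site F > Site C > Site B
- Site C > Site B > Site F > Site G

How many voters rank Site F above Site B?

Ballots ranking Site F above Site B: 1.
Ballots ranking Site B above Site F: 2.
So 1 of 3 voters prefer Site F to Site B.

1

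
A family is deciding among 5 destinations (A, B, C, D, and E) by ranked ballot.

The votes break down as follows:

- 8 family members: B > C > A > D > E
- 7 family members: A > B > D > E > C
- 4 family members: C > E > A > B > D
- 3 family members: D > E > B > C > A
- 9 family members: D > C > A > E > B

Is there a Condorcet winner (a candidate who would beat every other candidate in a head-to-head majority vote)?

No

Head-to-head results (31 voters total):
A vs B: A wins 20–11.
A vs C: C wins 24–7.
A vs D: A wins 19–12.
A vs E: A wins 24–7.
B vs C: B wins 18–13.
B vs D: B wins 19–12.
B vs E: E wins 16–15.
C vs D: D wins 19–12.
C vs E: C wins 21–10.
D vs E: D wins 27–4.
No candidate beats all others: A beats B beats C beats A, a majority cycle.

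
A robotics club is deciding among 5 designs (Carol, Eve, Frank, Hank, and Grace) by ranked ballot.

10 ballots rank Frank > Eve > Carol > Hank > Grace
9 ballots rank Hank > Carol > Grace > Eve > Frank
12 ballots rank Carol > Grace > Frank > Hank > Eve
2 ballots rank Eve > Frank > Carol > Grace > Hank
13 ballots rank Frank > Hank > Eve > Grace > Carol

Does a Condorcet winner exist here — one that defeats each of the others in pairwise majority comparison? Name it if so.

Frank

Head-to-head results (46 voters total):
Carol vs Eve: Eve wins 25–21.
Carol vs Frank: Frank wins 25–21.
Carol vs Hank: Carol wins 24–22.
Carol vs Grace: Carol wins 33–13.
Eve vs Frank: Frank wins 35–11.
Eve vs Hank: Hank wins 34–12.
Eve vs Grace: Eve wins 25–21.
Frank vs Hank: Frank wins 37–9.
Frank vs Grace: Frank wins 25–21.
Hank vs Grace: Hank wins 32–14.
Frank beats each rival — Carol (25–21), Eve (35–11), Hank (37–9), Grace (25–21) — so Frank is the Condorcet winner.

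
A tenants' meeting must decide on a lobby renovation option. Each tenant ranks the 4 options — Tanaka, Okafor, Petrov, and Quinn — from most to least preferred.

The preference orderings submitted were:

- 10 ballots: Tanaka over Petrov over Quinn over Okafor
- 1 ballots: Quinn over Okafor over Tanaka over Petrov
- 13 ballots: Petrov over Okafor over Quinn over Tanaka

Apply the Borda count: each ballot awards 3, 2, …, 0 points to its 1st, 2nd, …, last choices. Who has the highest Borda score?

Borda scores:
  Tanaka: 10·3 + 1 + 13·0 = 31
  Okafor: 10·0 + 2 + 13·2 = 28
  Petrov: 10·2 + 0 + 13·3 = 59
  Quinn: 10·1 + 3 + 13·1 = 26
Petrov has the highest total.

Petrov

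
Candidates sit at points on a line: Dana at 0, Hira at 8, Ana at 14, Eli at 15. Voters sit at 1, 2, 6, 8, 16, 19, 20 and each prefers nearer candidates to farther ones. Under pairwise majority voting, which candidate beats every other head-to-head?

Hira

With single-peaked preferences on a line, the Condorcet winner is the candidate closest to the median voter.
The median voter (position 8) is closest to Hira at 8.
Check: Hira vs Ana — voters closer to Hira: 4 of 7.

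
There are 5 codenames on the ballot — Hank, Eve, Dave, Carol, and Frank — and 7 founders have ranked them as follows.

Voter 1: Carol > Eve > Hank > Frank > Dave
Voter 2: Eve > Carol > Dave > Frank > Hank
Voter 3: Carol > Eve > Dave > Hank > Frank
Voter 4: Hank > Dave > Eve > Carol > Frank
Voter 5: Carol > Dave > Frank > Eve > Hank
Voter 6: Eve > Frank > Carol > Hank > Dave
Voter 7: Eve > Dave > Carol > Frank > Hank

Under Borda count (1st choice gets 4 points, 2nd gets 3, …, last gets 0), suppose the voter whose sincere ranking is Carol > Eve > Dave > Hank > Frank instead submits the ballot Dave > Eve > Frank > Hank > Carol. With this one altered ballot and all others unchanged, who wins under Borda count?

Borda totals with the altered ballot: Hank 8, Eve 21, Dave 15, Carol 16, Frank 10.
The winner is unchanged: still Eve.

Eve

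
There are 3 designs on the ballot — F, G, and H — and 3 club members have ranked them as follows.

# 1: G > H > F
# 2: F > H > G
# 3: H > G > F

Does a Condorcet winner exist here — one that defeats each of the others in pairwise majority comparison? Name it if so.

H

Head-to-head results (3 voters total):
F vs G: G wins 2–1.
F vs H: H wins 2–1.
G vs H: H wins 2–1.
H beats each rival — F (2–1), G (2–1) — so H is the Condorcet winner.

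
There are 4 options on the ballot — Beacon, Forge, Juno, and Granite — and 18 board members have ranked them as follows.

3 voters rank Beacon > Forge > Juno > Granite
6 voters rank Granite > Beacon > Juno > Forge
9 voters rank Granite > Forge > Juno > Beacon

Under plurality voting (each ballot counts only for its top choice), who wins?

Granite

First-place vote totals:
  Beacon: 3
  Forge: 0
  Juno: 0
  Granite: 15
Granite has the most first-place votes.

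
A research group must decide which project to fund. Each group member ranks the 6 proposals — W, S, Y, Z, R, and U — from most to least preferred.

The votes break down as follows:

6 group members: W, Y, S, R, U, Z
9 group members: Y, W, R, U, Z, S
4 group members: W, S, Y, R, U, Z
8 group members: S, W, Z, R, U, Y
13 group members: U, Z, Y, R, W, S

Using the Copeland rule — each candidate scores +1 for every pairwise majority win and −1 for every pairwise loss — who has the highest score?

Pairwise results:
  W vs S: W wins 32–8.
  W vs Y: Y wins 22–18.
  W vs Z: W wins 27–13.
  W vs R: W wins 27–13.
  W vs U: W wins 27–13.
  S vs Y: Y wins 28–12.
  S vs Z: Z wins 22–18.
  S vs R: R wins 22–18.
  S vs U: U wins 22–18.
  Y vs Z: Z wins 21–19.
  Y vs R: Y wins 32–8.
  Y vs U: U wins 21–19.
  Z vs R: Z wins 21–19.
  Z vs U: U wins 32–8.
  R vs U: R wins 27–13.
Copeland scores (wins − losses):
  W: 4 − 1 = 3
  S: 0 − 5 = -5
  Y: 3 − 2 = 1
  Z: 3 − 2 = 1
  R: 2 − 3 = -1
  U: 3 − 2 = 1
W has the best Copeland score.

W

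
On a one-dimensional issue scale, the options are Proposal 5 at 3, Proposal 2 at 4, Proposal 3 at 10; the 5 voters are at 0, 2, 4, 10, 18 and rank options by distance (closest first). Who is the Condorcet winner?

Proposal 2

With single-peaked preferences on a line, the Condorcet winner is the candidate closest to the median voter.
The median voter (position 4) is closest to Proposal 2 at 4.
Check: Proposal 2 vs Proposal 5 — voters closer to Proposal 2: 3 of 5.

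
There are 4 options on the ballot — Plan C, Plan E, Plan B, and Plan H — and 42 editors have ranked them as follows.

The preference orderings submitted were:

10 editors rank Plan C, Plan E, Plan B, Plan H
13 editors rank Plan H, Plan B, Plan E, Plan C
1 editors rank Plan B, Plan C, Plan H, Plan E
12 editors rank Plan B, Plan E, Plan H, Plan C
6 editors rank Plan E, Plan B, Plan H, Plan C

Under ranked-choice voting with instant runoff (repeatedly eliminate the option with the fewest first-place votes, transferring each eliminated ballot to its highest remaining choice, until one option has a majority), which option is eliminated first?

Plan E

Round 1: Plan B 13, Plan H 13, Plan C 10, Plan E 6. Plan E has the fewest and is eliminated.
Round 2: Plan B 19, Plan H 13, Plan C 10. Plan C has the fewest and is eliminated.
Round 3: Plan B 29, Plan H 13. Plan B has a majority.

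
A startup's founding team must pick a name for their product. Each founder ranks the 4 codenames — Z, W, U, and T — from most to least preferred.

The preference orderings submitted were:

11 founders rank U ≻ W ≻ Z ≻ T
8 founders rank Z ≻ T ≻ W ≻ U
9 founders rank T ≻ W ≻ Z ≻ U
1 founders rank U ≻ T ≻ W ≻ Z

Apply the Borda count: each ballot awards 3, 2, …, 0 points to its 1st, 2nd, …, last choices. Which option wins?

W

Borda scores:
  Z: 11·1 + 8·3 + 9·1 + 0 = 44
  W: 11·2 + 8·1 + 9·2 + 1 = 49
  U: 11·3 + 8·0 + 9·0 + 3 = 36
  T: 11·0 + 8·2 + 9·3 + 2 = 45
W has the highest total.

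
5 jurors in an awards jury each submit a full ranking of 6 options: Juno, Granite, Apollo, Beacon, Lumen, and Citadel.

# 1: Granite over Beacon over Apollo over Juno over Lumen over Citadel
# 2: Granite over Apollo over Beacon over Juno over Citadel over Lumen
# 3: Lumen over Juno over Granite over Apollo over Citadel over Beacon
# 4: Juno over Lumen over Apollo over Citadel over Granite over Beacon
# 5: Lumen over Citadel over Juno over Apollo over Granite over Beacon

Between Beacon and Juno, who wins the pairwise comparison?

Juno

Ballots ranking Beacon above Juno: 2.
Ballots ranking Juno above Beacon: 3.
Juno wins the head-to-head, 3–2.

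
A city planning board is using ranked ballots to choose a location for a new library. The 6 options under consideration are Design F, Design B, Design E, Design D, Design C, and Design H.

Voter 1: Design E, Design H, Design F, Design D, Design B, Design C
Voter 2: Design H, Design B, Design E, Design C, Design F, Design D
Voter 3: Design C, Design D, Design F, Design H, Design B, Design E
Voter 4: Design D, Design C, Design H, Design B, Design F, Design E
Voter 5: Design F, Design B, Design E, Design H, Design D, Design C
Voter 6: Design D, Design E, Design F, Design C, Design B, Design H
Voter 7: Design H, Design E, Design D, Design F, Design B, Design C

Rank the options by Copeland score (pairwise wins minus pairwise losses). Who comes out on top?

Pairwise results:
  Design F vs Design B: Design F wins 5–2.
  Design F vs Design E: Design E wins 4–3.
  Design F vs Design D: Design D wins 4–3.
  Design F vs Design C: Design F wins 4–3.
  Design F vs Design H: Design H wins 4–3.
  Design B vs Design E: Design B wins 4–3.
  Design B vs Design D: Design D wins 5–2.
  Design B vs Design C: Design B wins 4–3.
  Design B vs Design H: Design H wins 5–2.
  Design E vs Design D: Design E wins 4–3.
  Design E vs Design C: Design E wins 5–2.
  Design E vs Design H: Design H wins 4–3.
  Design D vs Design C: Design D wins 5–2.
  Design D vs Design H: Design H wins 4–3.
  Design C vs Design H: Design H wins 4–3.
Copeland scores (wins − losses):
  Design F: 2 − 3 = -1
  Design B: 2 − 3 = -1
  Design E: 3 − 2 = 1
  Design D: 3 − 2 = 1
  Design C: 0 − 5 = -5
  Design H: 5 − 0 = 5
Design H has the best Copeland score.

Design H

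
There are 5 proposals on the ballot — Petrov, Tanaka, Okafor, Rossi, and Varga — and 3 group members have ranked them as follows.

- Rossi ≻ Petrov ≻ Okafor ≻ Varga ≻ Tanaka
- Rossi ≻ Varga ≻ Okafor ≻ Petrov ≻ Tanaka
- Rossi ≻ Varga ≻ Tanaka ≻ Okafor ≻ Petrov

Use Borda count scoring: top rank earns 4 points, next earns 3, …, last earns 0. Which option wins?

Borda scores:
  Petrov: 3 + 1 + 0 = 4
  Tanaka: 0 + 0 + 2 = 2
  Okafor: 2 + 2 + 1 = 5
  Rossi: 4 + 4 + 4 = 12
  Varga: 1 + 3 + 3 = 7
Rossi has the highest total.

Rossi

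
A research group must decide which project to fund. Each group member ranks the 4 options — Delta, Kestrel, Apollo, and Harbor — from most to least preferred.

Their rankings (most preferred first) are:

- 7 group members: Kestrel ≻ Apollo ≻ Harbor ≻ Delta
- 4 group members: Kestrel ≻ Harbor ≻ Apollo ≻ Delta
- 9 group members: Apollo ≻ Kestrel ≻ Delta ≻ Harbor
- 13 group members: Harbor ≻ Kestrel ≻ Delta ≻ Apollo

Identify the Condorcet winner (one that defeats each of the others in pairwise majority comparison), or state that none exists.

Kestrel

Head-to-head results (33 voters total):
Delta vs Kestrel: Kestrel wins 33–0.
Delta vs Apollo: Apollo wins 20–13.
Delta vs Harbor: Harbor wins 24–9.
Kestrel vs Apollo: Kestrel wins 24–9.
Kestrel vs Harbor: Kestrel wins 20–13.
Apollo vs Harbor: Harbor wins 17–16.
Kestrel beats each rival — Delta (33–0), Apollo (24–9), Harbor (20–13) — so Kestrel is the Condorcet winner.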